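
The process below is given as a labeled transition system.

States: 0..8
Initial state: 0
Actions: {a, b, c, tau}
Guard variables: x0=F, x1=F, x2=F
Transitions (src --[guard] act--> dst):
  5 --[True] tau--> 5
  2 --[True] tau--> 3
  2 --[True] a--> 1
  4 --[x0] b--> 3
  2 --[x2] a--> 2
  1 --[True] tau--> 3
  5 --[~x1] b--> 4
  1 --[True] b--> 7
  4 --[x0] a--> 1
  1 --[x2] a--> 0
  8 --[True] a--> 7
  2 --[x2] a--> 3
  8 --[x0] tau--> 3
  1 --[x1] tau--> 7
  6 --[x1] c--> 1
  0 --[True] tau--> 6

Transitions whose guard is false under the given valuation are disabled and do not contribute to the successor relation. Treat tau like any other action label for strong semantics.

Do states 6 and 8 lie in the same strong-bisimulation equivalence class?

Bisimulation quotient by refinement:
  round 0: {{0,1,2,3,4,5,6,7,8}}
  round 1: {{0},{1,5},{2},{3,4,6,7},{8}}
  round 2: {{0},{1},{2},{3,4,6,7},{5},{8}}
stable after 3 split(s): 6 block(s)
6∈{3,4,6,7}, 8∈{8}

Answer: NOT BISIMILAR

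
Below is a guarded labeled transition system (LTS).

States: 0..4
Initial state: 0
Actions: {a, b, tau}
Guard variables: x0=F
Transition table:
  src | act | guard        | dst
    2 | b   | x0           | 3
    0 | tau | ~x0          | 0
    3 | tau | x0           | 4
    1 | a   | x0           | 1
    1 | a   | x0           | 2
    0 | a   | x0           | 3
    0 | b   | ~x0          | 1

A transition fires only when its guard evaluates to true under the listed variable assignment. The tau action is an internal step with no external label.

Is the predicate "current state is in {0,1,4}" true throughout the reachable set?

Inv-set: {0,1,4}
Reach set: {0,1}
  0: ok
  1: ok

Answer: INVARIANT HOLDS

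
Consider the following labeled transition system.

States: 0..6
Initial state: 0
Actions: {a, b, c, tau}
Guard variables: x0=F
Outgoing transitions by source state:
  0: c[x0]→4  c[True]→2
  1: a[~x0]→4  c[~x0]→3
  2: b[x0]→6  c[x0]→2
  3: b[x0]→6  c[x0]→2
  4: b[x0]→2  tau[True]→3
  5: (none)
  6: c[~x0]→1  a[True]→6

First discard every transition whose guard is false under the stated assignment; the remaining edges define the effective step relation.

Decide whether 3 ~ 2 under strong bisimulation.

Answer: BISIMILAR

Working:
Refine partition for ~:
  π0 = {{0,1,2,3,4,5,6}}
  π1 = {{0},{1,6},{2,3,5},{4}}
  π2 = {{0},{1},{2,3,5},{4},{6}}
5 equivalence class(es) (converged in 3)
[3]={2,3,5}  [2]={2,3,5}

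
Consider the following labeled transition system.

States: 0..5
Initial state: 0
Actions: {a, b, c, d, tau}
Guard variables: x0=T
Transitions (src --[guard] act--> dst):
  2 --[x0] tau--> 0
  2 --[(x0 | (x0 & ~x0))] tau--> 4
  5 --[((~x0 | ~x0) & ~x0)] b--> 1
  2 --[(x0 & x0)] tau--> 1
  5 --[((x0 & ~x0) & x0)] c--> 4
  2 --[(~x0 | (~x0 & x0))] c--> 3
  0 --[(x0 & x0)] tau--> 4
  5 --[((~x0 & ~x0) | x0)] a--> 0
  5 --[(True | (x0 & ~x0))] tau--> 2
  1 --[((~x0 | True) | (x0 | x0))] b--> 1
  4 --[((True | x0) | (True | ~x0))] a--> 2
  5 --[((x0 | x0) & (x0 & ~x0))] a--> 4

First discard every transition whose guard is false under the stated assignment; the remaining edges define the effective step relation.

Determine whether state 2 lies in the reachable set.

Answer: REACHABLE

Trace:
After dropping false guards: 8 live edges.
Layer 0: {0}
Layer 1: {4}  now seen {0,4}
Layer 2: {2}  now seen {0,2,4}
Layer 3: {1}  now seen {0,1,2,4}
Reach set: {0,1,2,4}
witness 2: tau·a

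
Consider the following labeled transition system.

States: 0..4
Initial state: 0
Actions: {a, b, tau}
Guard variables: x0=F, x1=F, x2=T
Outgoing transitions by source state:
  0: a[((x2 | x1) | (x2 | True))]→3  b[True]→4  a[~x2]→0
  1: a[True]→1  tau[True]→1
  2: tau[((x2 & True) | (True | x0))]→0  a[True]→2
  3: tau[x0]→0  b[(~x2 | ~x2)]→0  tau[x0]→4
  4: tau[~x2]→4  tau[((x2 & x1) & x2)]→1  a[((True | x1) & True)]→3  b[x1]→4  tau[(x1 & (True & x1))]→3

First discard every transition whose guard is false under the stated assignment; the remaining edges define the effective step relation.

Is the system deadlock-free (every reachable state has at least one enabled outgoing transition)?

Reachable = {0,3,4}
  0: a→3  b→4  [2 exit(s)]
  3: ∅  [deadlock]
  4: a→3  [1 exit(s)]
Path to 3: a

Answer: DEADLOCK at state 3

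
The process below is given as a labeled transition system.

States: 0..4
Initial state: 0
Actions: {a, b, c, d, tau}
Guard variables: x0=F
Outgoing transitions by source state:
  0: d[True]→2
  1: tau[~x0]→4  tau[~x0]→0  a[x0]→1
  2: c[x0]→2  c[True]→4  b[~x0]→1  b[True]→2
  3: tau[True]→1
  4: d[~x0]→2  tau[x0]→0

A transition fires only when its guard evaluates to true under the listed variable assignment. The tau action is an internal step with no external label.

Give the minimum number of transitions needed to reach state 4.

Layered search for 4:
  depth 0: {0}
  depth 1: {2}
  depth 2: {1,4}
4 enters at depth 2; path d·c

Answer: 2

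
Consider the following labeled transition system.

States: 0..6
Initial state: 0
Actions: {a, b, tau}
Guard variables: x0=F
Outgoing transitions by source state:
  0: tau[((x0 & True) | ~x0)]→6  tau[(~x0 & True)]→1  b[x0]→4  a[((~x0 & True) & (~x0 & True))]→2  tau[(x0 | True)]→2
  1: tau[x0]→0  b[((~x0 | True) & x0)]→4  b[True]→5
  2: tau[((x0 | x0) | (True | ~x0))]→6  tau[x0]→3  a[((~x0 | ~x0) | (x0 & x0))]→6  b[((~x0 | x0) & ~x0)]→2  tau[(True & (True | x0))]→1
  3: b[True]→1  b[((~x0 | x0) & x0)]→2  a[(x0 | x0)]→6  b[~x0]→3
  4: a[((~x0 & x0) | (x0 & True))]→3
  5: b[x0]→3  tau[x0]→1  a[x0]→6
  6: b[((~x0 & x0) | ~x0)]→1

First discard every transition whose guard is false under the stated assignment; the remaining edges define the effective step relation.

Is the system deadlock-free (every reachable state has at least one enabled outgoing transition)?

Answer: DEADLOCK at state 5

Working:
Reach set: {0,1,2,5,6}
  0: a→2  tau→1  tau→2  tau→6  [4 exit(s)]
  1: b→5  [1 exit(s)]
  2: a→6  b→2  tau→1  tau→6  [4 exit(s)]
  5: ∅  [STUCK]
  6: b→1  [1 exit(s)]
Path to 5: tau·b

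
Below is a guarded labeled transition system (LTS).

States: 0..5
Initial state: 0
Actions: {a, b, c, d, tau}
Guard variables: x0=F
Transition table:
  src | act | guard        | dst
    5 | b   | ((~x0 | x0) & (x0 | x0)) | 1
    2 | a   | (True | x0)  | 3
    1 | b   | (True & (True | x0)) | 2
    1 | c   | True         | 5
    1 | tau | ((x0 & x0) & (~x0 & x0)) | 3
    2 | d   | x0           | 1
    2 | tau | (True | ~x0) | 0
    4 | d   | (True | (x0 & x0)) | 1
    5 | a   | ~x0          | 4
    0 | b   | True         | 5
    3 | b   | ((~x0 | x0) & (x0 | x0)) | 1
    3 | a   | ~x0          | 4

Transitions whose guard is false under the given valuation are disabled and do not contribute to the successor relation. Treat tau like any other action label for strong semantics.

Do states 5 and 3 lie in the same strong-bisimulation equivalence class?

Answer: BISIMILAR

Working:
Refine partition for ~:
  π0 = {{0,1,2,3,4,5}}
  π1 = {{0},{1},{2},{3,5},{4}}
Fixed point at round 2; 5 class(es).
[5]={3,5}  [3]={3,5}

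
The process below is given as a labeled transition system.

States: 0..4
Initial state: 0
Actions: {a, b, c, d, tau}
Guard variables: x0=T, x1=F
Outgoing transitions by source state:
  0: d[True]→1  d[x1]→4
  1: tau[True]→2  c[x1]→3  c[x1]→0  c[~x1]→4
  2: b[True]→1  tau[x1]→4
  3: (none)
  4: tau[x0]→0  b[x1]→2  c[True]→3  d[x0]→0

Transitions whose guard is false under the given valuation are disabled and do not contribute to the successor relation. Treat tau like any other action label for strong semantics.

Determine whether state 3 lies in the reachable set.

Guard filter leaves 7 enabled edge(s).
Layer 0: {0}
Layer 1: {1}  total {0,1}
Layer 2: {2,4}  total {0,1,2,4}
Layer 3: {3}  total {0,1,2,3,4}
R = {0,1,2,3,4}
Path to 3: d·c·c

Answer: REACHABLE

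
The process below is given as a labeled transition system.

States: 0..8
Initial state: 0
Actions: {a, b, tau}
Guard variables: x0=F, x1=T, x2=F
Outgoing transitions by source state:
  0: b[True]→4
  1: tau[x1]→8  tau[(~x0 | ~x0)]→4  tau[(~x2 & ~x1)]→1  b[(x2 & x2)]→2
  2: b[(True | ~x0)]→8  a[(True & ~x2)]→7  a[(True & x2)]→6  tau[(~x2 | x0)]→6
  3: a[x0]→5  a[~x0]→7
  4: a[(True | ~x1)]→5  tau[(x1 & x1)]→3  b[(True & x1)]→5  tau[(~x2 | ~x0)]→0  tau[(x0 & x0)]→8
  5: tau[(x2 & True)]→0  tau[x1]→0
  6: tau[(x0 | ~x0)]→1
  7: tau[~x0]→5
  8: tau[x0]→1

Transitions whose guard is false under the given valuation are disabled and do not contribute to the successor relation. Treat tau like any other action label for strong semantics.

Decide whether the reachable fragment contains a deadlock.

Reachable = {0,3,4,5,7}
  0: b→4  [1 out]
  3: a→7  [1 out]
  4: a→5  b→5  tau→0  tau→3  [4 out]
  5: tau→0  [1 out]
  7: tau→5  [1 out]

Answer: DEADLOCK-FREE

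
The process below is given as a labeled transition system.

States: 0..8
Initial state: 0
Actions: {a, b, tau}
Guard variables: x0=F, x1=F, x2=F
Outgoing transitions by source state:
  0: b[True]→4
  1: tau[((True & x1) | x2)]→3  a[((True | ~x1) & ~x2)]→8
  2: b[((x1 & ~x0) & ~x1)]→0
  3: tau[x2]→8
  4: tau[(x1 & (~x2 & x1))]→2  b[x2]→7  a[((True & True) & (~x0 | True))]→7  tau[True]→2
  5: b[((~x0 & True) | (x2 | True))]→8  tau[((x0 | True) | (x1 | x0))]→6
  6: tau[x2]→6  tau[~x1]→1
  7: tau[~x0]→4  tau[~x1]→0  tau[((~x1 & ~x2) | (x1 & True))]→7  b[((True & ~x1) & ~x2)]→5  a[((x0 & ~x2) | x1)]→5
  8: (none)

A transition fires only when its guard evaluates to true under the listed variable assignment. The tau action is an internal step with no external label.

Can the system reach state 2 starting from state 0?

Answer: REACHABLE

Trace:
After dropping false guards: 11 live edges.
depth 0: {0}
depth 1: {4}  total {0,4}
depth 2: {2,7}  total {0,2,4,7}
depth 3: {5}  total {0,2,4,5,7}
depth 4: {6,8}  total {0,2,4,5,6,7,8}
depth 5: {1}  total {0,1,2,4,5,6,7,8}
Reach set: {0,1,2,4,5,6,7,8}
witness 2: b·tau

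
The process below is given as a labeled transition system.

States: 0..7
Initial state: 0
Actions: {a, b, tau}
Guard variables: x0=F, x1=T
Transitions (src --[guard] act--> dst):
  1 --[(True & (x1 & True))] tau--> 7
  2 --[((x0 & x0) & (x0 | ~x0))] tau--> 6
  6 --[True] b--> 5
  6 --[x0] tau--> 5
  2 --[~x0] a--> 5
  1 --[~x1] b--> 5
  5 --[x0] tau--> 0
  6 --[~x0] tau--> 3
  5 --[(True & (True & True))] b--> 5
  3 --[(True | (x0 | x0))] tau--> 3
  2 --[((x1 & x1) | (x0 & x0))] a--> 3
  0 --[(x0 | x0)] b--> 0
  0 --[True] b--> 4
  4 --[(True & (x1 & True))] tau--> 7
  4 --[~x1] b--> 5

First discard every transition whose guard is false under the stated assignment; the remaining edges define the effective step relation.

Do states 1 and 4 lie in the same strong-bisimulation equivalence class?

Compute ~ classes (split until stable):
  round 0: {{0,1,2,3,4,5,6,7}}
  round 1: {{0,5},{1,3,4},{2},{6},{7}}
  round 2: {{0},{1,4},{2},{3},{5},{6},{7}}
stable after 3 split(s): 7 block(s)
1∈{1,4}, 4∈{1,4}

Answer: BISIMILAR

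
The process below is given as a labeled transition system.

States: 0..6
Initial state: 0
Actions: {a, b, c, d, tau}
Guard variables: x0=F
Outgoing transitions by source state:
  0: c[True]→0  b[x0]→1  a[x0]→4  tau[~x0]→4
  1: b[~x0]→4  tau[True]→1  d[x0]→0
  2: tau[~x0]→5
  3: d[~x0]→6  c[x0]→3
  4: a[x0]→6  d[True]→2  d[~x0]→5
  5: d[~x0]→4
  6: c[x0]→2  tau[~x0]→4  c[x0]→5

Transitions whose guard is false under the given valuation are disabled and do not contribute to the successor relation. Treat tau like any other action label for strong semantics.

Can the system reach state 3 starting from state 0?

Answer: UNREACHABLE

Trace:
Guard filter leaves 10 enabled edge(s).
Layer 0: {0}
Layer 1: {4}  now seen {0,4}
Layer 2: {2,5}  now seen {0,2,4,5}
Reachable = {0,2,4,5}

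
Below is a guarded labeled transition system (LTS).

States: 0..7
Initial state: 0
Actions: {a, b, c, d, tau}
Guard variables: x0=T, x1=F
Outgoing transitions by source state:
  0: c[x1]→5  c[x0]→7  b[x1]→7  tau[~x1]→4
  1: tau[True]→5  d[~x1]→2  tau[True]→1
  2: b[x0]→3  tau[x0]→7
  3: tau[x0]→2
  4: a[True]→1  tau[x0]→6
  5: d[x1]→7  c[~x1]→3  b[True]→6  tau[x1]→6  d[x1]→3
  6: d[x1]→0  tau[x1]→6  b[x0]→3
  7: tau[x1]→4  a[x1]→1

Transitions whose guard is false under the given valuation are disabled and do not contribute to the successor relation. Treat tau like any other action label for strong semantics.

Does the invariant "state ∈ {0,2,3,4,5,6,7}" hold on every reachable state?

Answer: INVARIANT VIOLATED at state 1

Analysis:
Safe = {0,2,3,4,5,6,7}
R = {0,1,2,3,4,5,6,7}
  0: safe
  1: outside
  2: safe
  3: safe
  4: safe
  5: safe
  6: safe
  7: safe
counterexample path to 1: tau·a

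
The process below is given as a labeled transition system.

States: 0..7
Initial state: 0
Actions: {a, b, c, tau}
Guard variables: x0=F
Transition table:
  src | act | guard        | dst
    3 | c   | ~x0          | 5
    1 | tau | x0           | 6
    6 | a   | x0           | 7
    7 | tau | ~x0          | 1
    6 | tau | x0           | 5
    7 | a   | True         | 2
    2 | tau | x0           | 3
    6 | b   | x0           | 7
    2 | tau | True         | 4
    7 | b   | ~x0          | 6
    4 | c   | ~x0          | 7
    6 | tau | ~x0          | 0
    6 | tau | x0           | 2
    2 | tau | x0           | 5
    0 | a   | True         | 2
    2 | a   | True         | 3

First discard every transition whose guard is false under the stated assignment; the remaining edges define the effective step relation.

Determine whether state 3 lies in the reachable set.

Answer: REACHABLE

Analysis:
Guard filter leaves 9 enabled edge(s).
depth 0: {0}
depth 1: {2}  cumulative {0,2}
depth 2: {3,4}  cumulative {0,2,3,4}
depth 3: {5,7}  cumulative {0,2,3,4,5,7}
depth 4: {1,6}  cumulative {0,1,2,3,4,5,6,7}
R = {0,1,2,3,4,5,6,7}
Path to 3: a·a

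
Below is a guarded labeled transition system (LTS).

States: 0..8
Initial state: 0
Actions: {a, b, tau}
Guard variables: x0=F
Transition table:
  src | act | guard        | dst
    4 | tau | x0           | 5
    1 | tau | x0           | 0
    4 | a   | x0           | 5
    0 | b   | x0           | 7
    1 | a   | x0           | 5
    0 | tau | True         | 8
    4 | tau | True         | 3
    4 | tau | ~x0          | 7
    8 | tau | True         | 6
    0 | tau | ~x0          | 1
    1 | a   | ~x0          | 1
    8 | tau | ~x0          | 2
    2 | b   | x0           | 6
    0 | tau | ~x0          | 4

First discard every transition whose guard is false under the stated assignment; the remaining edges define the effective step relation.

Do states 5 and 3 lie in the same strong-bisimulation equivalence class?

Answer: BISIMILAR

Trace:
Refine partition for ~:
  P[0] = {{0,1,2,3,4,5,6,7,8}}
  P[1] = {{0,4,8},{1},{2,3,5,6,7}}
  P[2] = {{0},{1},{2,3,5,6,7},{4,8}}
Fixed point at round 3; 4 class(es).
class of 5: {2,3,5,6,7}; class of 3: {2,3,5,6,7}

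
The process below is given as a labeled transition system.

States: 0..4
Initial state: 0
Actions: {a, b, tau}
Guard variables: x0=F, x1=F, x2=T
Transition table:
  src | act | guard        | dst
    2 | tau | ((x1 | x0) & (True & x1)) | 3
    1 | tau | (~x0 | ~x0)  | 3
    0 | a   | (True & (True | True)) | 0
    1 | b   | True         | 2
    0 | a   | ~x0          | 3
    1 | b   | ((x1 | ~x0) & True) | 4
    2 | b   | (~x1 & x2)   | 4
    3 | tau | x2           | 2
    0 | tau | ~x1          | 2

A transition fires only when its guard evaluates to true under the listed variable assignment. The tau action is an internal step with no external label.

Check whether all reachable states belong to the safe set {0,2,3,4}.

Answer: INVARIANT HOLDS

Analysis:
Safe = {0,2,3,4}
Reachable = {0,2,3,4}
  0: ok
  2: ok
  3: ok
  4: ok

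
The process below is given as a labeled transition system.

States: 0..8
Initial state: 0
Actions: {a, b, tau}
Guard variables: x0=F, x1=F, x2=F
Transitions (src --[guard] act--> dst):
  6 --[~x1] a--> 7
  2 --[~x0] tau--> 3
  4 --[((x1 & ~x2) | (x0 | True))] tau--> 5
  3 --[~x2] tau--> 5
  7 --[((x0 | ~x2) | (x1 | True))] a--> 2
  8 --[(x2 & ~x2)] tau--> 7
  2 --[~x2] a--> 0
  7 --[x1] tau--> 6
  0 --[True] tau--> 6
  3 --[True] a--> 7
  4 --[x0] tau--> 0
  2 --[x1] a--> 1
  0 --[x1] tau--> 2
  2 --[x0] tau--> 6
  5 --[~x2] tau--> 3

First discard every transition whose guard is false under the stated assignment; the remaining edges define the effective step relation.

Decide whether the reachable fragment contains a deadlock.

R = {0,2,3,5,6,7}
  0: tau→6  [1 exit(s)]
  2: a→0  tau→3  [2 exit(s)]
  3: a→7  tau→5  [2 exit(s)]
  5: tau→3  [1 exit(s)]
  6: a→7  [1 exit(s)]
  7: a→2  [1 exit(s)]

Answer: DEADLOCK-FREE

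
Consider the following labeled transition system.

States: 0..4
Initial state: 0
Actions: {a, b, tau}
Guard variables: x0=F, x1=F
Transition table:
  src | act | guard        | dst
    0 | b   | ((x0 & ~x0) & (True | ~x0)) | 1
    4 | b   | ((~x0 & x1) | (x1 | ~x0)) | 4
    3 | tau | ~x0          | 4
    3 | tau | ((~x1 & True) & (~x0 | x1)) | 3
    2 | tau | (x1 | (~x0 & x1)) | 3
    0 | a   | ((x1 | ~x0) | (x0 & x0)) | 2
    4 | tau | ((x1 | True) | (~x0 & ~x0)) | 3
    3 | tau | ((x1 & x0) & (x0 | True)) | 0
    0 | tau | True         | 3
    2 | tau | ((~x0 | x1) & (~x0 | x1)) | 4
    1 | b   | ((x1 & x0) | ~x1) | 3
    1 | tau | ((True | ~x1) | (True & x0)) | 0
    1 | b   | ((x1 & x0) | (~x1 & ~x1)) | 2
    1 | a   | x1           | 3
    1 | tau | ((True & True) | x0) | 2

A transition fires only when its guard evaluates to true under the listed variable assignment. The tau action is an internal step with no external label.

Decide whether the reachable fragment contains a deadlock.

R = {0,2,3,4}
  0: a→2  tau→3  [2 out]
  2: tau→4  [1 out]
  3: tau→3  tau→4  [2 out]
  4: b→4  tau→3  [2 out]

Answer: DEADLOCK-FREE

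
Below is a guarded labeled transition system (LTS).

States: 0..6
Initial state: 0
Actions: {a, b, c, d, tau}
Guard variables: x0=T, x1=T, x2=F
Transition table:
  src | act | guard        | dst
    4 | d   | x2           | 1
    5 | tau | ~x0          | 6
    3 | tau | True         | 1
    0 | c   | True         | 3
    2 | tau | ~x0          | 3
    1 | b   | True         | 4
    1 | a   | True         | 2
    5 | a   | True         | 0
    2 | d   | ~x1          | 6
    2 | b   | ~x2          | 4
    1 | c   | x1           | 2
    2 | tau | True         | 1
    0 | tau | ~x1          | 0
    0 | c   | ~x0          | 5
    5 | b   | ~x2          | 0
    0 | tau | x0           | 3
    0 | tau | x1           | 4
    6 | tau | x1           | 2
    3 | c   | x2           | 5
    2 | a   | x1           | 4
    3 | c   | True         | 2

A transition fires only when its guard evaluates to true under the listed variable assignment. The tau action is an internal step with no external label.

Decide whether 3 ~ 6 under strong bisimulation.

Bisimulation quotient by refinement:
  π0 = {{0,1,2,3,4,5,6}}
  π1 = {{0,3},{1},{2},{4},{5},{6}}
  π2 = {{0},{1},{2},{3},{4},{5},{6}}
stable after 3 split(s): 7 block(s)
3∈{3}, 6∈{6}

Answer: NOT BISIMILAR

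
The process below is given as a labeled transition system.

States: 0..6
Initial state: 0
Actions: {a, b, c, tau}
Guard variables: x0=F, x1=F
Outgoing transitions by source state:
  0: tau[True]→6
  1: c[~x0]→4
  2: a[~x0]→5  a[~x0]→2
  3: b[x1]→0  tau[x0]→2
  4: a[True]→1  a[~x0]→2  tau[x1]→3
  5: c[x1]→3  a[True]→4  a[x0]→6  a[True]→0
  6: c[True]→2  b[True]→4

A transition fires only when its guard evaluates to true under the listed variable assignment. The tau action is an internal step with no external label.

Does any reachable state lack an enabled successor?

Answer: DEADLOCK-FREE

Trace:
Reach set: {0,1,2,4,5,6}
  0: tau→6  [1 out]
  1: c→4  [1 out]
  2: a→2  a→5  [2 out]
  4: a→1  a→2  [2 out]
  5: a→0  a→4  [2 out]
  6: b→4  c→2  [2 out]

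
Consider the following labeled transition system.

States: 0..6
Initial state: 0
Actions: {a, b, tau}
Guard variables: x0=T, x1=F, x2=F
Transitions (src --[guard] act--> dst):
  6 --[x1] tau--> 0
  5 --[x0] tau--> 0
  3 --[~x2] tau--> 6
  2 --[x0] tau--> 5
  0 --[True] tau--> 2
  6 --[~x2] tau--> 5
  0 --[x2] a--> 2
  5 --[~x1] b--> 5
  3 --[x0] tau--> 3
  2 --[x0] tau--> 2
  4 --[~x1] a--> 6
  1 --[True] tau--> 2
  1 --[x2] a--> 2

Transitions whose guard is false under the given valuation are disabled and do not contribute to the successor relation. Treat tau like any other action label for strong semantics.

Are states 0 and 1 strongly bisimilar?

Answer: BISIMILAR

Working:
Refine partition for ~:
  P[0] = {{0,1,2,3,4,5,6}}
  P[1] = {{0,1,2,3,6},{4},{5}}
  P[2] = {{0,1,3},{2},{4},{5},{6}}
  P[3] = {{0,1},{2},{3},{4},{5},{6}}
Fixed point at round 4; 6 class(es).
0∈{0,1}, 1∈{0,1}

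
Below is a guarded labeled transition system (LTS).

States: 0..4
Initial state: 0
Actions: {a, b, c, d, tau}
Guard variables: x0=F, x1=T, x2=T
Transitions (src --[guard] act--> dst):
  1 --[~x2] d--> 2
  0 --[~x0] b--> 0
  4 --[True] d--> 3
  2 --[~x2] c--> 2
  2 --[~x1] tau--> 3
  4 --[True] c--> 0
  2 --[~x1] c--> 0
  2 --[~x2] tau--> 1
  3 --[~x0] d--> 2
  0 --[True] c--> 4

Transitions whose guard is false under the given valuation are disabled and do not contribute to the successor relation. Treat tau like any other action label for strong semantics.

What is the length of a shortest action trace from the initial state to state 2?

Layered search for 2:
  Layer 0: {0}
  Layer 1: {4}
  Layer 2: {3}
  Layer 3: {2}
depth(2)=3, e.g. c·d·d

Answer: 3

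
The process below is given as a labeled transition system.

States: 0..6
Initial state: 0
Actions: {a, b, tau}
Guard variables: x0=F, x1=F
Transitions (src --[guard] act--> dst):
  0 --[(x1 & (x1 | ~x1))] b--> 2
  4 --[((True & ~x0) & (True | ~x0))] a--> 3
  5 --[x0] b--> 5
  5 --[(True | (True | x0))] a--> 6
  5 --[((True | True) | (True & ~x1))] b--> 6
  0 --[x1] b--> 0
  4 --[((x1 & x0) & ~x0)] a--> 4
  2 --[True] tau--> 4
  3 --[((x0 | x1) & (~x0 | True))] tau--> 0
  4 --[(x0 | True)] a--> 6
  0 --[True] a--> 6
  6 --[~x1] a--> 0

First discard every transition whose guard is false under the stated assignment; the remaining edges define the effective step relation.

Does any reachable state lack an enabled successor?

R = {0,6}
  0: a→6  [deg 1]
  6: a→0  [deg 1]

Answer: DEADLOCK-FREE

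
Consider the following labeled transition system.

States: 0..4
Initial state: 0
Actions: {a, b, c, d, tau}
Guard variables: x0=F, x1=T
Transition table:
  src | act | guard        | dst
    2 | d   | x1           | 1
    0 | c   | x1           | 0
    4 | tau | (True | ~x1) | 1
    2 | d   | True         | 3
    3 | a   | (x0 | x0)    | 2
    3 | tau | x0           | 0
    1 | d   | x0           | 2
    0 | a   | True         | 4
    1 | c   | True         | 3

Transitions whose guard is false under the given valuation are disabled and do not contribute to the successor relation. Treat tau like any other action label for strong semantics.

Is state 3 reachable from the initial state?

6 transition(s) survive guard evaluation.
Layer 0: {0}
Layer 1: {4}  now seen {0,4}
Layer 2: {1}  now seen {0,1,4}
Layer 3: {3}  now seen {0,1,3,4}
Reach set: {0,1,3,4}
Path to 3: a·tau·c

Answer: REACHABLE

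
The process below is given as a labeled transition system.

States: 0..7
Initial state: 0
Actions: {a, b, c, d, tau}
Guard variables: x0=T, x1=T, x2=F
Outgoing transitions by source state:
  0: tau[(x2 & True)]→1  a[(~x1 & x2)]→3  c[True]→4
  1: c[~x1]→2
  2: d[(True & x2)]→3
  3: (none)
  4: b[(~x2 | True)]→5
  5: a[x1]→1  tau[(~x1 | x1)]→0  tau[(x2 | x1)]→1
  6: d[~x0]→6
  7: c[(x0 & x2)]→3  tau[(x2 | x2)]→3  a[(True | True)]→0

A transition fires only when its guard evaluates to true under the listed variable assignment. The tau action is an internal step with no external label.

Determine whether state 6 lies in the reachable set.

Answer: UNREACHABLE

Trace:
Guard filter leaves 6 enabled edge(s).
depth 0: {0}
depth 1: {4}  cumulative {0,4}
depth 2: {5}  cumulative {0,4,5}
depth 3: {1}  cumulative {0,1,4,5}
R = {0,1,4,5}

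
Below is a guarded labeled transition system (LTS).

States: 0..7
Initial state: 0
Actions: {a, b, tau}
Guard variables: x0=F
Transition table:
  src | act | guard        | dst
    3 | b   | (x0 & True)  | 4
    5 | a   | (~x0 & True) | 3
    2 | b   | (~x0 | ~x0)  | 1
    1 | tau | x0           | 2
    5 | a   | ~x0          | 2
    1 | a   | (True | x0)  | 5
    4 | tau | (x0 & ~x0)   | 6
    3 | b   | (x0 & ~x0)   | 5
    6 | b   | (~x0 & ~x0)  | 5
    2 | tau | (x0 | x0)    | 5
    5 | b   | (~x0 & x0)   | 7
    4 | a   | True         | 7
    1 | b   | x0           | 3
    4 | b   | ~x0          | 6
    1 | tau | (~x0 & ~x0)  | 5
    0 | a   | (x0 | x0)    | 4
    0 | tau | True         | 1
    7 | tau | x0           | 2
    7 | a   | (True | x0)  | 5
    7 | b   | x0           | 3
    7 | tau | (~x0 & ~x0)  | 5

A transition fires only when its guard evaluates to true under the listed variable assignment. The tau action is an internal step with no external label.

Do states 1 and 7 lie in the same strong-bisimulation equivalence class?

Answer: BISIMILAR

Trace:
Refine partition for ~:
  round 0: {{0,1,2,3,4,5,6,7}}
  round 1: {{0},{1,7},{2,6},{3},{4},{5}}
  round 2: {{0},{1,7},{2},{3},{4},{5},{6}}
Fixed point at round 3; 7 class(es).
[1]={1,7}  [7]={1,7}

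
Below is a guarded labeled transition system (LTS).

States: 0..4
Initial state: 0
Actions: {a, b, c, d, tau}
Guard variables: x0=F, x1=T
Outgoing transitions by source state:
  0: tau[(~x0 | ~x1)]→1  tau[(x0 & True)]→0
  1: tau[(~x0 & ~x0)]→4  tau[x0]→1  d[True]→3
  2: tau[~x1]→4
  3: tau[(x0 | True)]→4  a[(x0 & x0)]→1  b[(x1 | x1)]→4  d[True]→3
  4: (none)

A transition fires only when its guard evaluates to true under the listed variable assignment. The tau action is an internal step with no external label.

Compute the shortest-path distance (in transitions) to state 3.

Answer: 2

Analysis:
Layered search for 3:
  L0 = {0}
  L1 = {1}
  L2 = {3,4}
first hit 3 at d=2 via tau·d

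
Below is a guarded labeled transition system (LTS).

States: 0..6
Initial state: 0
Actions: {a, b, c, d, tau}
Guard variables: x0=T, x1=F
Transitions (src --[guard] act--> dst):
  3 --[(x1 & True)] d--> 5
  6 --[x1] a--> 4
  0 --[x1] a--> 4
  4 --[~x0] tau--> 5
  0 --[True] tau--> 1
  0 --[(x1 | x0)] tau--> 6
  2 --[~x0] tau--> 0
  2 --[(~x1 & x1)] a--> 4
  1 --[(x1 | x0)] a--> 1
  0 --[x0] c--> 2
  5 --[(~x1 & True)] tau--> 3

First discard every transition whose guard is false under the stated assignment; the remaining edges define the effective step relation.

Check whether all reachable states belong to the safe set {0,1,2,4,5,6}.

Answer: INVARIANT HOLDS

Working:
Allowed set {0,1,2,4,5,6}
Reachable = {0,1,2,6}
  0: ✓
  1: ✓
  2: ✓
  6: ✓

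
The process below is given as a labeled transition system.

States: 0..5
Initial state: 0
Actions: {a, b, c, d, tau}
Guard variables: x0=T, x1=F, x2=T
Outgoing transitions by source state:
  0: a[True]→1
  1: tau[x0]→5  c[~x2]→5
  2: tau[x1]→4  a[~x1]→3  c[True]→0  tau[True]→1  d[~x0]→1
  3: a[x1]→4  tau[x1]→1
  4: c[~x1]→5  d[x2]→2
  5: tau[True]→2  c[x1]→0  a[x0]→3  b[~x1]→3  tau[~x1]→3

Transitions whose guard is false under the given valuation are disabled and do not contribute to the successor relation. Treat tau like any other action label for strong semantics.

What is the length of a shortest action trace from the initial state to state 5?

Answer: 2

Analysis:
Layered search for 5:
  depth 0: {0}
  depth 1: {1}
  depth 2: {5}
depth(5)=2, e.g. a·tau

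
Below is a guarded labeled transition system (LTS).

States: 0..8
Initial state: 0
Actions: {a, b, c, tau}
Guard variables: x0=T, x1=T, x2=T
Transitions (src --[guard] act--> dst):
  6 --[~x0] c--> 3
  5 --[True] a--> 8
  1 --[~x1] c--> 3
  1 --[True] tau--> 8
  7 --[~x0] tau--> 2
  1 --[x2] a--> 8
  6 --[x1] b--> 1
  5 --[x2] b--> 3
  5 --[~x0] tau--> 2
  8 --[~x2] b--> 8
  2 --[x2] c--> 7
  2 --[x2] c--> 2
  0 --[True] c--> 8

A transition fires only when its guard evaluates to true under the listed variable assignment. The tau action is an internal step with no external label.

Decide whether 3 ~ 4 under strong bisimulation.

Compute ~ classes (split until stable):
  round 0: {{0,1,2,3,4,5,6,7,8}}
  round 1: {{0,2},{1},{3,4,7,8},{5},{6}}
  round 2: {{0},{1},{2},{3,4,7,8},{5},{6}}
6 equivalence class(es) (converged in 3)
[3]={3,4,7,8}  [4]={3,4,7,8}

Answer: BISIMILAR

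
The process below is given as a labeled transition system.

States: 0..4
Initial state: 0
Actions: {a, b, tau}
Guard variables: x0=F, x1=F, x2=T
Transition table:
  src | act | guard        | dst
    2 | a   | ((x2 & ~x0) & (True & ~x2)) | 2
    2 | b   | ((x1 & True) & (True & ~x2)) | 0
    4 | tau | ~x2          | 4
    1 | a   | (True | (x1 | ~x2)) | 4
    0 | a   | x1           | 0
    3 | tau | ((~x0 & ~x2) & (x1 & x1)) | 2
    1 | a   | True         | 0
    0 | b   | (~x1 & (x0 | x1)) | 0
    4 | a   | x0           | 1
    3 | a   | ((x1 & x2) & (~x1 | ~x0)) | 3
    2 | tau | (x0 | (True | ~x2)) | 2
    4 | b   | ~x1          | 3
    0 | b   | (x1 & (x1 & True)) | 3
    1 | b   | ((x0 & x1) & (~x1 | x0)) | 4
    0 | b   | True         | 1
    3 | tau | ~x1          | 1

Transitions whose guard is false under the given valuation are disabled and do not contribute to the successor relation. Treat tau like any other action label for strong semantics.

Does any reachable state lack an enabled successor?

Answer: DEADLOCK-FREE

Working:
R = {0,1,3,4}
  0: b→1  [1 exit(s)]
  1: a→0  a→4  [2 exit(s)]
  3: tau→1  [1 exit(s)]
  4: b→3  [1 exit(s)]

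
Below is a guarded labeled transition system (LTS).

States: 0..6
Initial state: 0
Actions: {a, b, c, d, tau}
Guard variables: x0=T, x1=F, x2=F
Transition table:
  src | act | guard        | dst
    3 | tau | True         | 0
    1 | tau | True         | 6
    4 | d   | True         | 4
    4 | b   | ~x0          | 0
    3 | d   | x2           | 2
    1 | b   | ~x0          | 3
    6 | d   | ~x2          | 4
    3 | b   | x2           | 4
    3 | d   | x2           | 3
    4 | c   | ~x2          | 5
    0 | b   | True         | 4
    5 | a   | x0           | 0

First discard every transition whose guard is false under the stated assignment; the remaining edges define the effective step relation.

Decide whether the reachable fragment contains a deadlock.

Answer: DEADLOCK-FREE

Working:
Reachable = {0,4,5}
  0: b→4  [1 exit(s)]
  4: c→5  d→4  [2 exit(s)]
  5: a→0  [1 exit(s)]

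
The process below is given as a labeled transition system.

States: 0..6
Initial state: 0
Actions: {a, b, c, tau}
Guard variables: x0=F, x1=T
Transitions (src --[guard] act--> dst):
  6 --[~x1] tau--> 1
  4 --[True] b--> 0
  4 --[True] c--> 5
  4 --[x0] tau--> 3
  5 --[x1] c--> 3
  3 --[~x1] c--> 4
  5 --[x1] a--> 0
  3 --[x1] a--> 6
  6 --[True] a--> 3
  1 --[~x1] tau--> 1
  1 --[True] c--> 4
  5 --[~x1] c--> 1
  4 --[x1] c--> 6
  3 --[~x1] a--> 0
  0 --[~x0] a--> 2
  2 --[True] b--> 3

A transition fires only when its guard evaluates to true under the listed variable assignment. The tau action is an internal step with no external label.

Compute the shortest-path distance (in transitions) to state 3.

Answer: 2

Trace:
BFS to 3:
  depth 0: {0}
  depth 1: {2}
  depth 2: {3}
3 enters at depth 2; path a·b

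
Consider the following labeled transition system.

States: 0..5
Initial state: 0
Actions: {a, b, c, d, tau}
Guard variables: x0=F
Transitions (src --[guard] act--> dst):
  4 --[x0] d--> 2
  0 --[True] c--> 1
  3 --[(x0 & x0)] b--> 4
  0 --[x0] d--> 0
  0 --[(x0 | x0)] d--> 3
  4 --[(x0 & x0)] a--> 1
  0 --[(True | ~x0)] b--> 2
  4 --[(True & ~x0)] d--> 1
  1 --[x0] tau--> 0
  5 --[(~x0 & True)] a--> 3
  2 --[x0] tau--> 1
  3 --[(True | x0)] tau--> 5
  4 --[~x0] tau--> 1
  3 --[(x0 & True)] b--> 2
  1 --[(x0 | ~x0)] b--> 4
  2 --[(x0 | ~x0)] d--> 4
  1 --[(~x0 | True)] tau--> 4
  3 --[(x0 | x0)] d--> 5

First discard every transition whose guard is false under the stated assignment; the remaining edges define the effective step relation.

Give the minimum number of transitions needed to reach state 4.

Layered search for 4:
  depth 0: {0}
  depth 1: {1,2}
  depth 2: {4}
depth(4)=2, e.g. b·d

Answer: 2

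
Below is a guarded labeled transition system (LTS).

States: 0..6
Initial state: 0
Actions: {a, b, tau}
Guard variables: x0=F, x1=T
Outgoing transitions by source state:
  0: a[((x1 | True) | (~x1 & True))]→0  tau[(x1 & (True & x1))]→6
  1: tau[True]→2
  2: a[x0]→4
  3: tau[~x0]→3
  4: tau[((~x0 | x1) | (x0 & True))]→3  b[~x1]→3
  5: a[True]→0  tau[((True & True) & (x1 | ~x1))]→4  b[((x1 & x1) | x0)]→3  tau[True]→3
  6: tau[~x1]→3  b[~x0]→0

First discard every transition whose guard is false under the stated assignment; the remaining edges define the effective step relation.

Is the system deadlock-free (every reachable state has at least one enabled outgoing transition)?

R = {0,6}
  0: a→0  tau→6  [2 exit(s)]
  6: b→0  [1 exit(s)]

Answer: DEADLOCK-FREE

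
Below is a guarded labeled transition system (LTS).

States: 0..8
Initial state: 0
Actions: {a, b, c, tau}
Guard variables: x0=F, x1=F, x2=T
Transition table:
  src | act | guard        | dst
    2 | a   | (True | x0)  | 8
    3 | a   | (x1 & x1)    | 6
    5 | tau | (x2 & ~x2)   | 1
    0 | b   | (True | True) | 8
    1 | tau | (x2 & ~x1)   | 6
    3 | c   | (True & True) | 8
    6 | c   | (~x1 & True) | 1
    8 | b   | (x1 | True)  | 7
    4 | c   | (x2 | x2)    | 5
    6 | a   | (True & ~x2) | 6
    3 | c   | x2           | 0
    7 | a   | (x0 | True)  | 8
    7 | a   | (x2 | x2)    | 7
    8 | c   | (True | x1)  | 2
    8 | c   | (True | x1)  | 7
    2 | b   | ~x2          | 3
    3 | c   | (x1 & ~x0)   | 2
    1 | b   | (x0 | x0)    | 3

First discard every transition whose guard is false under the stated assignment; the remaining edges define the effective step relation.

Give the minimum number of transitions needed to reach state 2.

BFS to 2:
  L0 = {0}
  L1 = {8}
  L2 = {2,7}
2 enters at depth 2; path b·c

Answer: 2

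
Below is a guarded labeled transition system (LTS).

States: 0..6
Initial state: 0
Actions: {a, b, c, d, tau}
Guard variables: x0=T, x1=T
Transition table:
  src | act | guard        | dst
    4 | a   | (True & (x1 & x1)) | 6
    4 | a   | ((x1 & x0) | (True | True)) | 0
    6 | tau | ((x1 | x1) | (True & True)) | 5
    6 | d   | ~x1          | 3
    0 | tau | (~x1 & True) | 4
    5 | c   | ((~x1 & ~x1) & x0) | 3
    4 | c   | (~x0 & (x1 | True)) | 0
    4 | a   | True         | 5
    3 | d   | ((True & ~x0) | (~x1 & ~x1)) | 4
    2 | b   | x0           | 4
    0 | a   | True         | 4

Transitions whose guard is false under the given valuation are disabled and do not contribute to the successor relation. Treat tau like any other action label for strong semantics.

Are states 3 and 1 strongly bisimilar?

Answer: BISIMILAR

Analysis:
Bisimulation quotient by refinement:
  P[0] = {{0,1,2,3,4,5,6}}
  P[1] = {{0,4},{1,3,5},{2},{6}}
  P[2] = {{0},{1,3,5},{2},{4},{6}}
5 equivalence class(es) (converged in 3)
[3]={1,3,5}  [1]={1,3,5}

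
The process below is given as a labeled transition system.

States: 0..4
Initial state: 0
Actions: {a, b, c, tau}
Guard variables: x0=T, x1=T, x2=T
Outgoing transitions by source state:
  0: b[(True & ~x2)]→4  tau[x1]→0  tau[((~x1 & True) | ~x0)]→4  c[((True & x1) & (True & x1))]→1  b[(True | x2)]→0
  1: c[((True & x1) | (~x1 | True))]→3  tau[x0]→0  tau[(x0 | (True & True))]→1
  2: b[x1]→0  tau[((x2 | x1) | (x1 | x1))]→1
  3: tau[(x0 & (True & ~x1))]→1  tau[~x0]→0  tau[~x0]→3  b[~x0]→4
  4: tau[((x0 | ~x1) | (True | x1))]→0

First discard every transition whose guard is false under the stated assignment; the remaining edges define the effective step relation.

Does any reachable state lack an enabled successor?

Answer: DEADLOCK at state 3

Analysis:
R = {0,1,3}
  0: b→0  c→1  tau→0  [deg 3]
  1: c→3  tau→0  tau→1  [deg 3]
  3: ∅  [deadlock]
Path to 3: c·c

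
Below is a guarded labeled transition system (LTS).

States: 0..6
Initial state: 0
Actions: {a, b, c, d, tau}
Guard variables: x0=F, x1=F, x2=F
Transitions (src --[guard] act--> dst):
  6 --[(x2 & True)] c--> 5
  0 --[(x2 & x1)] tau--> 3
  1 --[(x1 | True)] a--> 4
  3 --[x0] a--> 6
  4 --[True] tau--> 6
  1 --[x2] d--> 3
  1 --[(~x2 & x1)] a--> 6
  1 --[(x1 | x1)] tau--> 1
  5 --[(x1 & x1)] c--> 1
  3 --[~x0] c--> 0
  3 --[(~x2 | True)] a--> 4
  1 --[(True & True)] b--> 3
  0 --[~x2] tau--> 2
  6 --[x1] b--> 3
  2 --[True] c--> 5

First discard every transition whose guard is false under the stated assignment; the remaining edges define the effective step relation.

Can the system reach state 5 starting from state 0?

Answer: REACHABLE

Analysis:
Guard filter leaves 7 enabled edge(s).
L0 = {0}
L1 = {2}  cumulative {0,2}
L2 = {5}  cumulative {0,2,5}
Reach set: {0,2,5}
Path to 5: tau·c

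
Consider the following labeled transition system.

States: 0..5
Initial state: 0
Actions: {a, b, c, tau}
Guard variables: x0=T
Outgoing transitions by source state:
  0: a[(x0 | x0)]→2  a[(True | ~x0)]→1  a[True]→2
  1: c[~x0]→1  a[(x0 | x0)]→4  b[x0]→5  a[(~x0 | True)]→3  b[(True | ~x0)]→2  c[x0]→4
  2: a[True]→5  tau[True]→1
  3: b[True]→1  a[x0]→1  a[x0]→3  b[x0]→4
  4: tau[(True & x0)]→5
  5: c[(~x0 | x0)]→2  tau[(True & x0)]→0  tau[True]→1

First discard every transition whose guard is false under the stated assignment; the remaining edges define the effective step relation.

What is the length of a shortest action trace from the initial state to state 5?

Layered search for 5:
  L0 = {0}
  L1 = {1,2}
  L2 = {3,4,5}
first hit 5 at d=2 via a·b

Answer: 2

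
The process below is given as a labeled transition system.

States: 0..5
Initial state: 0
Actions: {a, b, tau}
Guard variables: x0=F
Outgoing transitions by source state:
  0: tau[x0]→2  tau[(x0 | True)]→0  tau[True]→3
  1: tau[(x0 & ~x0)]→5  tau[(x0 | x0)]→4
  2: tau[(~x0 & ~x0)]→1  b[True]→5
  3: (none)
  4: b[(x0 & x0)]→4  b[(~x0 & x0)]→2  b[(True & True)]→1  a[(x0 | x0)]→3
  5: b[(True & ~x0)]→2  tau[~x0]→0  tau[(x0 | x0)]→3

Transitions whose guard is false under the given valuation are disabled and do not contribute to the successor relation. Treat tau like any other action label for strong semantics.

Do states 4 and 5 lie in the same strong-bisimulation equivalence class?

Refine partition for ~:
  round 0: {{0,1,2,3,4,5}}
  round 1: {{0},{1,3},{2,5},{4}}
  round 2: {{0},{1,3},{2},{4},{5}}
Fixed point at round 3; 5 class(es).
4∈{4}, 5∈{5}

Answer: NOT BISIMILAR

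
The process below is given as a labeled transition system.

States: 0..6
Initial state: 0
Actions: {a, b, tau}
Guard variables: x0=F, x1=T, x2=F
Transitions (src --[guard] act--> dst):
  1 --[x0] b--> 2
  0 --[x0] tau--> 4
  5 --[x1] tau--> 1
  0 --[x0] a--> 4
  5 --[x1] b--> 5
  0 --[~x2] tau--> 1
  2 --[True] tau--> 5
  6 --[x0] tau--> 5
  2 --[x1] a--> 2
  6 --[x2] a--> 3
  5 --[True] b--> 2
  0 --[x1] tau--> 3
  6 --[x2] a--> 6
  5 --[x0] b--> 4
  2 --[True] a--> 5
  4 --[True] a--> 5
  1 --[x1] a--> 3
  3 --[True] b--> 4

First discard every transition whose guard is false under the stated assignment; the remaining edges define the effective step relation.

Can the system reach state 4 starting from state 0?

Answer: REACHABLE

Working:
After dropping false guards: 11 live edges.
Layer 0: {0}
Layer 1: {1,3}  cumulative {0,1,3}
Layer 2: {4}  cumulative {0,1,3,4}
Layer 3: {5}  cumulative {0,1,3,4,5}
Layer 4: {2}  cumulative {0,1,2,3,4,5}
Reach set: {0,1,2,3,4,5}
witness 4: tau·b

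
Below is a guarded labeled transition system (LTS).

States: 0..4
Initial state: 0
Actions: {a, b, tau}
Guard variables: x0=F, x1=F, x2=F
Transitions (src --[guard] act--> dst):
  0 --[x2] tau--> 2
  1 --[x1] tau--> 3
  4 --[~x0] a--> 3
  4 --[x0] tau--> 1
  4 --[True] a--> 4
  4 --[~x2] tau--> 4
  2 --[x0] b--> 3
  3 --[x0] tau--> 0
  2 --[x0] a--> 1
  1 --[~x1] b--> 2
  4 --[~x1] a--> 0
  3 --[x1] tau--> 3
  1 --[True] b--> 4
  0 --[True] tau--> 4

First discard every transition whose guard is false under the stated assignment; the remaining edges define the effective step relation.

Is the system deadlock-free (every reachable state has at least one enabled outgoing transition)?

Answer: DEADLOCK at state 3

Working:
Reach set: {0,3,4}
  0: tau→4  [deg 1]
  3: ∅  [deadlock]
  4: a→0  a→3  a→4  tau→4  [deg 4]
witness 3: tau·a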